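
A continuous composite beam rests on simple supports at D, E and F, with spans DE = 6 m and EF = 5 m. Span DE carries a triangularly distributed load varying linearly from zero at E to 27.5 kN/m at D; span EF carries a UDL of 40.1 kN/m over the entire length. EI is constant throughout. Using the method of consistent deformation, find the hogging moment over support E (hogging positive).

M_E = 88.46 kN·m

Take M_E as the redundant. Released structure: two simple spans DE and EF with a hinge at E.
Discontinuity in slope at E on the released structure — sum the simple-span end rotations:
  span DE: triangular load, peak 27.5: 7w₀L³/(360EI) = 115.5/EI
  span EF: UDL 40.1: wL³/(24EI) = 208.9/EI
  relative rotation θ_0 = (115.5 + 208.9)/EI = 324.4/EI
A unit hogging moment at E produces rotation L₁/(3EI) + L₂/(3EI) = 3.667/EI.
Compatibility: M_E·(L₁+L₂)/(3EI) = θ_0, giving M_E = 88.46 kN·m (hogging).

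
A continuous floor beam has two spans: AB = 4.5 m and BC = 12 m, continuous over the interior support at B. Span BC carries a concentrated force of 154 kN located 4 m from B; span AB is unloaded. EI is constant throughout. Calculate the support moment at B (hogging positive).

M_B = 248.9 kN·m

Release continuity at B by inserting a hinge; the redundant is the internal moment M_B. The primary structure is two simply-supported spans AB and BC.
Rotations at B on the released spans (each span's end-slope, ×1/EI):
  span BC: point load 154 at a = 4: Pab(L + b)/(6LEI) = 1369/EI
  relative rotation θ_0 = (0 + 1369)/EI = 1369/EI
A unit hogging moment at B produces rotation L₁/(3EI) + L₂/(3EI) = 5.5/EI.
Compatibility: M_B·(L₁+L₂)/(3EI) = θ_0, giving M_B = 248.9 kN·m (hogging).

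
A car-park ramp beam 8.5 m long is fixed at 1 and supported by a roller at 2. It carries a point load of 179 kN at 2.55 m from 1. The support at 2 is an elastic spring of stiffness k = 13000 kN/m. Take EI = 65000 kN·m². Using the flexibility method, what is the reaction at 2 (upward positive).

R_2 = 21.23 kN

Choose R_2 as the redundant. The primary structure is the cantilever fixed at 1.
Free-end deflection of the primary structure under the applied loading (downward +):
  point load 179 at a = 2.55: Pa²(3L − a)/(6EI) = 4452/EI
Flexibility coefficient — unit upward force at 2: δ_{22} = L³/(3EI) = 204.7/EI.
With EI = 65000 kN·m²: δ_0 = 0.068494 m and δ_{22} = 0.003149 m/kN.
Compatibility — the spring shortens by R_2/k under the reaction it provides: δ_0 − R_2·δ_{22} = R_2/k. With 1/k = 0.000077 m/kN, R_2 = δ_0 / (δ_{22} + 1/k) = 0.068494 / (0.003149 + 0.000077) = 21.23 kN.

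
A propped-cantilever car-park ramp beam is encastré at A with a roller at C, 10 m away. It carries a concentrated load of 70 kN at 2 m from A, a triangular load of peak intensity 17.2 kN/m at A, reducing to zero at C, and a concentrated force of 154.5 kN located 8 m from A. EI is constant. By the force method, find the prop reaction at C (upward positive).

Remove the prop at C; the released (primary) structure is a cantilever built in at A.
Deflection at C on the released cantilever, summing each load's contribution:
  point load 70 at a = 2: Pa²(3L − a)/(6EI) = 1307/EI
  triangular load, peak 17.2 at the fixed end: w₀L⁴/(30EI) = 5733/EI
  point load 154.5 at a = 8: Pa²(3L − a)/(6EI) = 36256/EI
  δ_0 = 43296/EI
Flexibility coefficient — unit upward force at C: δ_{CC} = L³/(3EI) = 333.3/EI.
The prop prevents deflection at C: R_C = δ_0/δ_{CC} = 43296/333.3 = 129.9 kN.

R_C = 129.9 kN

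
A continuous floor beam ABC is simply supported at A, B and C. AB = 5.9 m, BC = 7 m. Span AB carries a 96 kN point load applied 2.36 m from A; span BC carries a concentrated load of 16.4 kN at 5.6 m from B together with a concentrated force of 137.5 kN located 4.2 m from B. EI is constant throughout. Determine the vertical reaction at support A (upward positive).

R_A = 34.34 kN

Insert a hinge at B; M_B is the redundant, and each span becomes simply supported.
Discontinuity in slope at B on the released structure — sum the simple-span end rotations:
  span AB: point load 96 at a = 2.36: Pab(L + a)/(6LEI) = 187.1/EI
  span BC: point load 16.4 at a = 5.6: Pab(L + b)/(6LEI) = 25.72/EI
  span BC: point load 137.5 at a = 4.2: Pab(L + b)/(6LEI) = 377.3/EI
  relative rotation θ_0 = (187.1 + 403)/EI = 590.2/EI
A unit hogging moment at B produces rotation L₁/(3EI) + L₂/(3EI) = 4.3/EI.
Slope continuity at B: θ_0 = M_B·4.3/EI, so M_B = 590.2/4.3 = 137.2 kN·m (hogging).
Span AB, ΣM about A with M_B applied at B: R_B^{AB}·5.9 = 226.6 + 137.2, so R_B^{AB} = 61.66 kN and R_A = 96 − 61.66 = 34.34 kN.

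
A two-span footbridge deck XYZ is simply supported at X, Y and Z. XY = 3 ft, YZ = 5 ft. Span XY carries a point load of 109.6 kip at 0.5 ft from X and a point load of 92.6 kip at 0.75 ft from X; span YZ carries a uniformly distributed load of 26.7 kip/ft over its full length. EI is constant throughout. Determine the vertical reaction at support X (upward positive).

R_X = 136 kip

Take M_Y as the redundant. Released structure: two simple spans XY and YZ with a hinge at Y.
End slopes at the hinge Y, treating each span as simply supported:
  span XY: point load 109.6 at a = 0.5: Pab(L + a)/(6LEI) = 26.64/EI
  span XY: point load 92.6 at a = 0.75: Pab(L + a)/(6LEI) = 32.55/EI
  span YZ: UDL 26.7: wL³/(24EI) = 139.1/EI
  relative rotation θ_0 = (59.19 + 139.1)/EI = 198.3/EI
A unit hogging moment at Y produces rotation L₁/(3EI) + L₂/(3EI) = 2.667/EI.
Compatibility: M_Y·(L₁+L₂)/(3EI) = θ_0, giving M_Y = 74.35 kip·ft (hogging).
Span XY, ΣM about X with M_Y applied at Y: R_Y^{XY}·3 = 124.2 + 74.35, so R_Y^{XY} = 66.2 kip and R_X = 202.2 − 66.2 = 136 kip.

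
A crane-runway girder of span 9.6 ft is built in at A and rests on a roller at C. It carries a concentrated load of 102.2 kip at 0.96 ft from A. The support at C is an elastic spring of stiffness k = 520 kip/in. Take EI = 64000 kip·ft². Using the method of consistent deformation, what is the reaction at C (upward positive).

Choose R_C as the redundant. The primary structure is the cantilever fixed at A.
Deflection at C on the released cantilever, summing each load's contribution:
  point load 102.2 at a = 0.96: Pa²(3L − a)/(6EI) = 437/EI
Flexibility coefficient — unit upward force at C: δ_{CC} = L³/(3EI) = 294.9/EI.
With EI = 64000 kip·ft²: δ_0 = 0.006829 ft and δ_{CC} = 0.004608 ft/kip.
Compatibility — the spring shortens by R_C/k under the reaction it provides: δ_0 − R_C·δ_{CC} = R_C/k. With 1/k = 1/(520×12) ft/kip = 0.00016 ft/kip, R_C = δ_0 / (δ_{CC} + 1/k) = 0.006829 / (0.004608 + 0.00016) = 1.432 kip.

R_C = 1.432 kip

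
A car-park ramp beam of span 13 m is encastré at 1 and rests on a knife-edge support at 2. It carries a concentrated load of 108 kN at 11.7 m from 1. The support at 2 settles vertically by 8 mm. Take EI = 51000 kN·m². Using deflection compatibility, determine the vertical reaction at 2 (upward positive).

R_2 = 91.3 kN

Release the roller at 2. Primary structure: cantilever fixed at 1.
Primary-structure tip deflection at 2 by superposition:
  point load 108 at a = 11.7: Pa²(3L − a)/(6EI) = 67268/EI
Flexibility coefficient — unit upward force at 2: δ_{22} = L³/(3EI) = 732.3/EI.
With EI = 51000 kN·m²: δ_0 = 1.319 m and δ_{22} = 0.014359 m/kN.
Compatibility — the beam at 2 must follow the support down by 0.008 m: δ_0 − R_2·δ_{22} = 0.008, so R_2 = (1.319 − 0.008)/0.014359 = 91.3 kN.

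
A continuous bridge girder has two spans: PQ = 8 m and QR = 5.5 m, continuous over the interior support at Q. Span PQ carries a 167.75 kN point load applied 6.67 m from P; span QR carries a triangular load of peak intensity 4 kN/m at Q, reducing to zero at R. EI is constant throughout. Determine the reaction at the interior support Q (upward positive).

R_Q = 179.2 kN

Take M_Q as the redundant. Released structure: two simple spans PQ and QR with a hinge at Q.
Rotations at Q on the released spans (each span's end-slope, ×1/EI):
  span PQ: point load 167.75 at a = 6.67: Pab(L + a)/(6LEI) = 454.8/EI
  span QR: triangular load, peak 4: w₀L³/(45EI) = 14.79/EI
  relative rotation θ_0 = (454.8 + 14.79)/EI = 469.6/EI
A unit hogging moment at Q produces rotation L₁/(3EI) + L₂/(3EI) = 4.5/EI.
Compatibility: M_Q·(L₁+L₂)/(3EI) = θ_0, giving M_Q = 104.4 kN·m (hogging).
Span PQ, ΣM about P with M_Q applied at Q: R_Q^{PQ}·8 = 1119 + 104.4, so R_Q^{PQ} = 152.9 kN and R_P = 167.8 − 152.9 = 14.84 kN.
Span QR, ΣM about R: R_Q^{QR}·5.5 = 40.33 + 104.4, so R_Q^{QR} = 26.31 kN and R_R = 11 − 26.31 = -15.31 kN.
R_Q = 152.9 + 26.31 = 179.2 kN.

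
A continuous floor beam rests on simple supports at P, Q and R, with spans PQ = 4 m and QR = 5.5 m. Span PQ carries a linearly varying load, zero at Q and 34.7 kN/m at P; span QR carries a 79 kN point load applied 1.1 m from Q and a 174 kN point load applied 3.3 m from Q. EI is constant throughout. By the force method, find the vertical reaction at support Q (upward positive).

R_Q = 217.7 kN

Release continuity at Q by inserting a hinge; the redundant is the internal moment M_Q. The primary structure is two simply-supported spans PQ and QR.
Rotations at Q on the released spans (each span's end-slope, ×1/EI):
  span PQ: triangular load, peak 34.7: 7w₀L³/(360EI) = 43.18/EI
  span QR: point load 79 at a = 1.1: Pab(L + b)/(6LEI) = 114.7/EI
  span QR: point load 174 at a = 3.3: Pab(L + b)/(6LEI) = 294.8/EI
  relative rotation θ_0 = (43.18 + 409.5)/EI = 452.6/EI
A unit hogging moment at Q produces rotation L₁/(3EI) + L₂/(3EI) = 3.167/EI.
Compatibility: M_Q·(L₁+L₂)/(3EI) = θ_0, giving M_Q = 142.9 kN·m (hogging).
Span PQ, ΣM about P with M_Q applied at Q: R_Q^{PQ}·4 = 92.53 + 142.9, so R_Q^{PQ} = 58.87 kN and R_P = 69.4 − 58.87 = 10.53 kN.
Span QR, ΣM about R: R_Q^{QR}·5.5 = 730.4 + 142.9, so R_Q^{QR} = 158.8 kN and R_R = 253 − 158.8 = 94.21 kN.
R_Q = 58.87 + 158.8 = 217.7 kN.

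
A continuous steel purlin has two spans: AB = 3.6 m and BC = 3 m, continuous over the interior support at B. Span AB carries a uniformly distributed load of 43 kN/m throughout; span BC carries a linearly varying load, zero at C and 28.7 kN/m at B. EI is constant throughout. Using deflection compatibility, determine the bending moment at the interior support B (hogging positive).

Insert a hinge at B; M_B is the redundant, and each span becomes simply supported.
End slopes at the hinge B, treating each span as simply supported:
  span AB: UDL 43: wL³/(24EI) = 83.59/EI
  span BC: triangular load, peak 28.7: w₀L³/(45EI) = 17.22/EI
  relative rotation θ_0 = (83.59 + 17.22)/EI = 100.8/EI
A unit hogging moment at B produces rotation L₁/(3EI) + L₂/(3EI) = 2.2/EI.
Compatibility: M_B·(L₁+L₂)/(3EI) = θ_0, giving M_B = 45.82 kN·m (hogging).

M_B = 45.82 kN·m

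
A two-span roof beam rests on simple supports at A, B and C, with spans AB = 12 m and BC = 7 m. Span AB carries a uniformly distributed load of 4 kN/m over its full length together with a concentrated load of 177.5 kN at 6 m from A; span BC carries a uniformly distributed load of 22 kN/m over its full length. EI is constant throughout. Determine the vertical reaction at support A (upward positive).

R_A = 83.8 kN

Release continuity at B by inserting a hinge; the redundant is the internal moment M_B. The primary structure is two simply-supported spans AB and BC.
End slopes at the hinge B, treating each span as simply supported:
  span AB: UDL 4: wL³/(24EI) = 288/EI
  span AB: point load 177.5 at a = 6: Pab(L + a)/(6LEI) = 1598/EI
  span BC: UDL 22: wL³/(24EI) = 314.4/EI
  relative rotation θ_0 = (1886 + 314.4)/EI = 2200/EI
A unit hogging moment at B produces rotation L₁/(3EI) + L₂/(3EI) = 6.333/EI.
Slope continuity at B: θ_0 = M_B·6.333/EI, so M_B = 2200/6.333 = 347.4 kN·m (hogging).
Span AB, ΣM about A with M_B applied at B: R_B^{AB}·12 = 1353 + 347.4, so R_B^{AB} = 141.7 kN and R_A = 225.5 − 141.7 = 83.8 kN.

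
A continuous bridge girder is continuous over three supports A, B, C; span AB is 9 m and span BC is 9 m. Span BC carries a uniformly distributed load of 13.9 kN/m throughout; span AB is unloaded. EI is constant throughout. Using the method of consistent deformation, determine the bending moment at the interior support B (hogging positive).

Take M_B as the redundant. Released structure: two simple spans AB and BC with a hinge at B.
Rotations at B on the released spans (each span's end-slope, ×1/EI):
  span BC: UDL 13.9: wL³/(24EI) = 422.2/EI
  relative rotation θ_0 = (0 + 422.2)/EI = 422.2/EI
A unit hogging moment at B produces rotation L₁/(3EI) + L₂/(3EI) = 6/EI.
Compatibility: M_B·(L₁+L₂)/(3EI) = θ_0, giving M_B = 70.37 kN·m (hogging).

M_B = 70.37 kN·m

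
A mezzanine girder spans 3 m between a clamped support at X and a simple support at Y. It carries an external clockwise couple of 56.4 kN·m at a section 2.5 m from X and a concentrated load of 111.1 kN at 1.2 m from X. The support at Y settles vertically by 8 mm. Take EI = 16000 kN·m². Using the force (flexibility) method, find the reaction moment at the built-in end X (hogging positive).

Remove the prop at Y; the released (primary) structure is a cantilever built in at X.
Primary-structure tip deflection at Y by superposition:
  clockwise couple 56.4 at a = 2.5: M₀a(2L − a)/(2EI) = 246.8/EI
  point load 111.1 at a = 1.2: Pa²(3L − a)/(6EI) = 208/EI
  δ_0 = 454.7/EI
Tip deflection under a unit load at Y: L³/(3EI) = 9/EI.
With EI = 16000 kN·m²: δ_0 = 0.028421 m and δ_{YY} = 0.000562 m/kN.
Compatibility — the beam at Y must follow the support down by 0.008 m: δ_0 − R_Y·δ_{YY} = 0.008, so R_Y = (0.028421 − 0.008)/0.000562 = 36.3 kN.
Moment equilibrium about X: M_X = Σ(load moments about X) − R_Y·L = 189.7 − 36.3×3 = 80.81 kN·m.

M_X = 80.81 kN·m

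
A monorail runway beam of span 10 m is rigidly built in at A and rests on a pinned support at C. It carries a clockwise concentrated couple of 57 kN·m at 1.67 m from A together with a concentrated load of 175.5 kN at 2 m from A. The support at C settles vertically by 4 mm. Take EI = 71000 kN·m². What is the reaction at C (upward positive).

R_C = 11.59 kN

Release the roller at C. Primary structure: cantilever fixed at A.
Downward deflection at the released point C due to the loads:
  clockwise couple 57 at a = 1.67: M₀a(2L − a)/(2EI) = 872.4/EI
  point load 175.5 at a = 2: Pa²(3L − a)/(6EI) = 3276/EI
  δ_0 = 4148/EI
Tip deflection under a unit load at C: L³/(3EI) = 333.3/EI.
With EI = 71000 kN·m²: δ_0 = 0.058428 m and δ_{CC} = 0.004695 m/kN.
Compatibility — the beam at C must follow the support down by 0.004 m: δ_0 − R_C·δ_{CC} = 0.004, so R_C = (0.058428 − 0.004)/0.004695 = 11.59 kN.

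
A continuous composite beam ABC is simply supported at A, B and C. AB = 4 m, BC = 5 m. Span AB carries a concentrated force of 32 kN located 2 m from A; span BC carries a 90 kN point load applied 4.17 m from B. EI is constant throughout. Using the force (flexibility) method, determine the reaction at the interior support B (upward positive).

Release continuity at B by inserting a hinge; the redundant is the internal moment M_B. The primary structure is two simply-supported spans AB and BC.
Discontinuity in slope at B on the released structure — sum the simple-span end rotations:
  span AB: point load 32 at a = 2: Pab(L + a)/(6LEI) = 32/EI
  span BC: point load 90 at a = 4.17: Pab(L + b)/(6LEI) = 60.53/EI
  relative rotation θ_0 = (32 + 60.53)/EI = 92.53/EI
A unit hogging moment at B produces rotation L₁/(3EI) + L₂/(3EI) = 3/EI.
Compatibility: M_B·(L₁+L₂)/(3EI) = θ_0, giving M_B = 30.84 kN·m (hogging).
Span AB, ΣM about A with M_B applied at B: R_B^{AB}·4 = 64 + 30.84, so R_B^{AB} = 23.71 kN and R_A = 32 − 23.71 = 8.289 kN.
Span BC, ΣM about C: R_B^{BC}·5 = 74.7 + 30.84, so R_B^{BC} = 21.11 kN and R_C = 90 − 21.11 = 68.89 kN.
R_B = 23.71 + 21.11 = 44.82 kN.

R_B = 44.82 kN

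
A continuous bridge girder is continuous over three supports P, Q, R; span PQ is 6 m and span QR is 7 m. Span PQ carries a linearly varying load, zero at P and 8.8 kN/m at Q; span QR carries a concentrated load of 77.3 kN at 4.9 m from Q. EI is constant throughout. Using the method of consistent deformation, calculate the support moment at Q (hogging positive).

M_Q = 49.52 kN·m

Insert a hinge at Q; M_Q is the redundant, and each span becomes simply supported.
Discontinuity in slope at Q on the released structure — sum the simple-span end rotations:
  span PQ: triangular load, peak 8.8: w₀L³/(45EI) = 42.24/EI
  span QR: point load 77.3 at a = 4.9: Pab(L + b)/(6LEI) = 172.3/EI
  relative rotation θ_0 = (42.24 + 172.3)/EI = 214.6/EI
A unit hogging moment at Q produces rotation L₁/(3EI) + L₂/(3EI) = 4.333/EI.
Compatibility: M_Q·(L₁+L₂)/(3EI) = θ_0, giving M_Q = 49.52 kN·m (hogging).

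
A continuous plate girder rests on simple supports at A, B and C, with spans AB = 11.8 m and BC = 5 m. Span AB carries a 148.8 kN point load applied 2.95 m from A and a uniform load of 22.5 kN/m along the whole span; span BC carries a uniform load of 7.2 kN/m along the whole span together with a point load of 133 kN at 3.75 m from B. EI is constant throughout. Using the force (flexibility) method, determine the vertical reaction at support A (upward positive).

Release continuity at B by inserting a hinge; the redundant is the internal moment M_B. The primary structure is two simply-supported spans AB and BC.
Discontinuity in slope at B on the released structure — sum the simple-span end rotations:
  span AB: point load 148.8 at a = 2.95: Pab(L + a)/(6LEI) = 809.3/EI
  span AB: UDL 22.5: wL³/(24EI) = 1540/EI
  span BC: UDL 7.2: wL³/(24EI) = 37.5/EI
  span BC: point load 133 at a = 3.75: Pab(L + b)/(6LEI) = 129.9/EI
  relative rotation θ_0 = (2350 + 167.4)/EI = 2517/EI
A unit hogging moment at B produces rotation L₁/(3EI) + L₂/(3EI) = 5.6/EI.
Compatibility: M_B·(L₁+L₂)/(3EI) = θ_0, giving M_B = 449.5 kN·m (hogging).
Span AB, ΣM about A with M_B applied at B: R_B^{AB}·11.8 = 2005 + 449.5, so R_B^{AB} = 208 kN and R_A = 414.3 − 208 = 206.3 kN.

R_A = 206.3 kN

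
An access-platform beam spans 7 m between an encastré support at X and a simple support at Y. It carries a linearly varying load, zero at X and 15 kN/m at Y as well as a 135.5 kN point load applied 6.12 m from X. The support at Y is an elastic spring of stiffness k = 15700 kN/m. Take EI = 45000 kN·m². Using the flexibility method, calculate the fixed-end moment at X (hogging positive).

Release the roller at Y. Primary structure: cantilever fixed at X.
Downward deflection at the released point Y due to the loads:
  triangular load, peak 15 at the free end: 11w₀L⁴/(120EI) = 3301/EI
  point load 135.5 at a = 6.12: Pa²(3L − a)/(6EI) = 12586/EI
  δ_0 = 15888/EI
Flexibility coefficient — unit upward force at Y: δ_{YY} = L³/(3EI) = 114.3/EI.
With EI = 45000 kN·m²: δ_0 = 0.35306 m and δ_{YY} = 0.002541 m/kN.
Compatibility — the spring shortens by R_Y/k under the reaction it provides: δ_0 − R_Y·δ_{YY} = R_Y/k. With 1/k = 0.000064 m/kN, R_Y = δ_0 / (δ_{YY} + 1/k) = 0.35306 / (0.002541 + 0.000064) = 135.6 kN.
Moment equilibrium about X: M_X = Σ(load moments about X) − R_Y·L = 1074 − 135.6×7 = 125.3 kN·m.

M_X = 125.3 kN·m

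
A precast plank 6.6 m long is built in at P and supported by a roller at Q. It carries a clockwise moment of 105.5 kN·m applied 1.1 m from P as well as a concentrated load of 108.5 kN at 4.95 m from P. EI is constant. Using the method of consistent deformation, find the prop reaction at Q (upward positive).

R_Q = 75.99 kN

Choose R_Q as the redundant. The primary structure is the cantilever fixed at P.
Downward deflection at the released point Q due to the loads:
  clockwise couple 105.5 at a = 1.1: M₀a(2L − a)/(2EI) = 702.1/EI
  point load 108.5 at a = 4.95: Pa²(3L − a)/(6EI) = 6580/EI
  δ_0 = 7282/EI
Tip deflection under a unit load at Q: L³/(3EI) = 95.83/EI.
Compatibility at Q: δ_0 − R_Q·δ_{QQ} = 0, so R_Q = 7282/95.83 = 75.99 kN.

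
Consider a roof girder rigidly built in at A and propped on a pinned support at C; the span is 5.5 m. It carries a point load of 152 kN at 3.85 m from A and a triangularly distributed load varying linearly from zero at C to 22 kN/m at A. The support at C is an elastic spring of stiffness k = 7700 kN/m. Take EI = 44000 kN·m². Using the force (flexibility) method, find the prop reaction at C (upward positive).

R_C = 88.62 kN

Take the reaction at C as the redundant and release it; the primary structure is a cantilever fixed at A.
Deflection at C on the released cantilever, summing each load's contribution:
  point load 152 at a = 3.85: Pa²(3L − a)/(6EI) = 4750/EI
  triangular load, peak 22 at the fixed end: w₀L⁴/(30EI) = 671/EI
  δ_0 = 5421/EI
Flexibility coefficient — unit upward force at C: δ_{CC} = L³/(3EI) = 55.46/EI.
With EI = 44000 kN·m²: δ_0 = 0.12321 m and δ_{CC} = 0.00126 m/kN.
Compatibility — the spring shortens by R_C/k under the reaction it provides: δ_0 − R_C·δ_{CC} = R_C/k. With 1/k = 0.00013 m/kN, R_C = δ_0 / (δ_{CC} + 1/k) = 0.12321 / (0.00126 + 0.00013) = 88.62 kN.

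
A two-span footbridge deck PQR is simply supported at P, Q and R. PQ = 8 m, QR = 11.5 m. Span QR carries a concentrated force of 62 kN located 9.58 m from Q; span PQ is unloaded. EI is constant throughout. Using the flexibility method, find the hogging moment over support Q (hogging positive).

Take M_Q as the redundant. Released structure: two simple spans PQ and QR with a hinge at Q.
Rotations at Q on the released spans (each span's end-slope, ×1/EI):
  span QR: point load 62 at a = 9.58: Pab(L + b)/(6LEI) = 221.8/EI
  relative rotation θ_0 = (0 + 221.8)/EI = 221.8/EI
A unit hogging moment at Q produces rotation L₁/(3EI) + L₂/(3EI) = 6.5/EI.
Slope continuity at Q: θ_0 = M_Q·6.5/EI, so M_Q = 221.8/6.5 = 34.12 kN·m (hogging).

M_Q = 34.12 kN·m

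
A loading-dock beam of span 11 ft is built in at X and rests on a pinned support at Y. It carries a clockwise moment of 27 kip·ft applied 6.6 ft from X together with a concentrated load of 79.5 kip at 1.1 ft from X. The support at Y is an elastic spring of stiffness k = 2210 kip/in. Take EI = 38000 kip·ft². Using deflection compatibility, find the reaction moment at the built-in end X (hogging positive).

Release the roller at Y. Primary structure: cantilever fixed at X.
Deflection at Y on the released cantilever, summing each load's contribution:
  clockwise couple 27 at a = 6.6: M₀a(2L − a)/(2EI) = 1372/EI
  point load 79.5 at a = 1.1: Pa²(3L − a)/(6EI) = 511.4/EI
  δ_0 = 1884/EI
Tip deflection under a unit load at Y: L³/(3EI) = 443.7/EI.
With EI = 38000 kip·ft²: δ_0 = 0.049568 ft and δ_{YY} = 0.011675 ft/kip.
Compatibility — the spring shortens by R_Y/k under the reaction it provides: δ_0 − R_Y·δ_{YY} = R_Y/k. With 1/k = 1/(2210×12) ft/kip = 0.000038 ft/kip, R_Y = δ_0 / (δ_{YY} + 1/k) = 0.049568 / (0.011675 + 0.000038) = 4.232 kip.
Moment equilibrium about X: M_X = Σ(load moments about X) − R_Y·L = 114.5 − 4.232×11 = 67.9 kip·ft.

M_X = 67.9 kip·ft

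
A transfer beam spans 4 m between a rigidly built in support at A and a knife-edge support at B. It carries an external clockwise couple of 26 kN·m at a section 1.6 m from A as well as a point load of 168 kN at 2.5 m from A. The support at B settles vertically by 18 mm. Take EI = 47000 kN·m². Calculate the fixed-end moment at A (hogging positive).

Remove the prop at B; the released (primary) structure is a cantilever built in at A.
Free-end deflection of the primary structure under the applied loading (downward +):
  clockwise couple 26 at a = 1.6: M₀a(2L − a)/(2EI) = 133.1/EI
  point load 168 at a = 2.5: Pa²(3L − a)/(6EI) = 1662/EI
  δ_0 = 1796/EI
Flexibility coefficient — unit upward force at B: δ_{BB} = L³/(3EI) = 21.33/EI.
With EI = 47000 kN·m²: δ_0 = 0.038205 m and δ_{BB} = 0.000454 m/kN.
Compatibility — the beam at B must follow the support down by 0.018 m: δ_0 − R_B·δ_{BB} = 0.018, so R_B = (0.038205 − 0.018)/0.000454 = 44.51 kN.
Moment equilibrium about A: M_A = Σ(load moments about A) − R_B·L = 446 − 44.51×4 = 267.9 kN·m.

M_A = 267.9 kN·m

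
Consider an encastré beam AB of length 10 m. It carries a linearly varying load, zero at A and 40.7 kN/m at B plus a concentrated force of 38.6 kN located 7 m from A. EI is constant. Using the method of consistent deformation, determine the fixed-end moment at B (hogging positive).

M_B = 260.2 kN·m

Release both end moments; the primary structure is a simply-supported span AB with redundants M_A and M_B.
End rotations of the released simple span under the applied load (×1/EI):
  at A: triangular load, peak 40.7: 7w₀L³/(360EI) = 791.4/EI
  at B: triangular load, peak 40.7: w₀L³/(45EI) = 904.4/EI
  at A: point load 38.6 at a = 7: Pab(L + b)/(6LEI) = 175.6/EI
  at B: point load 38.6 at a = 7: Pab(L + a)/(6LEI) = 229.7/EI
  θ_A0 = 967/EI,  θ_B0 = 1134/EI
Flexibility coefficients: a unit moment at one end gives L/(3EI) there and L/(6EI) at the far end, so f₁₁ = f₂₂ = 3.333/EI and f₁₂ = f₂₁ = 1.667/EI.
Compatibility — zero rotation at each built-in end:
  3.333 M_A + 1.667 M_B = 967
  1.667 M_A + 3.333 M_B = 1134
Solving the pair gives M_A = 160 kN·m and M_B = 260.2 kN·m (hogging).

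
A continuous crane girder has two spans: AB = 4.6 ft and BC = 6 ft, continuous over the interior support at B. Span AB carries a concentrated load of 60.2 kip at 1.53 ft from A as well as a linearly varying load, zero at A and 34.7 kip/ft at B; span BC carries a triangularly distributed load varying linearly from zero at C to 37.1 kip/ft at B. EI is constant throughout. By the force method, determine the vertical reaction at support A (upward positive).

R_A = 47.34 kip

Release continuity at B by inserting a hinge; the redundant is the internal moment M_B. The primary structure is two simply-supported spans AB and BC.
Discontinuity in slope at B on the released structure — sum the simple-span end rotations:
  span AB: point load 60.2 at a = 1.53: Pab(L + a)/(6LEI) = 62.8/EI
  span AB: triangular load, peak 34.7: w₀L³/(45EI) = 75.06/EI
  span BC: triangular load, peak 37.1: w₀L³/(45EI) = 178.1/EI
  relative rotation θ_0 = (137.9 + 178.1)/EI = 315.9/EI
A unit hogging moment at B produces rotation L₁/(3EI) + L₂/(3EI) = 3.533/EI.
Compatibility: M_B·(L₁+L₂)/(3EI) = θ_0, giving M_B = 89.42 kip·ft (hogging).
Span AB, ΣM about A with M_B applied at B: R_B^{AB}·4.6 = 336.9 + 89.42, so R_B^{AB} = 92.67 kip and R_A = 140 − 92.67 = 47.34 kip.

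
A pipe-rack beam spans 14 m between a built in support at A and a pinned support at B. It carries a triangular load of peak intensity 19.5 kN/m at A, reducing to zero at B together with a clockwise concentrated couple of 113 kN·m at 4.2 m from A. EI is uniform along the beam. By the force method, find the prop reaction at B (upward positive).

R_B = 33.47 kN

Take the reaction at B as the redundant and release it; the primary structure is a cantilever fixed at A.
Deflection at B on the released cantilever, summing each load's contribution:
  triangular load, peak 19.5 at the fixed end: w₀L⁴/(30EI) = 24970/EI
  clockwise couple 113 at a = 4.2: M₀a(2L − a)/(2EI) = 5648/EI
  δ_0 = 30618/EI
Flexibility coefficient — unit upward force at B: δ_{BB} = L³/(3EI) = 914.7/EI.
Compatibility at B: δ_0 − R_B·δ_{BB} = 0, so R_B = 30618/914.7 = 33.47 kN.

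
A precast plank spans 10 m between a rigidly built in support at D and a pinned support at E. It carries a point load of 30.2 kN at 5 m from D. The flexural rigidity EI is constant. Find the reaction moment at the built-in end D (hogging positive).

Release the roller at E. Primary structure: cantilever fixed at D.
Free-end deflection of the primary structure under the applied loading (downward +):
  point load 30.2 at a = 5: Pa²(3L − a)/(6EI) = 3146/EI
Flexibility coefficient — unit upward force at E: δ_{EE} = L³/(3EI) = 333.3/EI.
The prop prevents deflection at E: R_E = δ_0/δ_{EE} = 3146/333.3 = 9.438 kN.
Moment equilibrium about D: M_D = Σ(load moments about D) − R_E·L = 151 − 9.438×10 = 56.62 kN·m.

M_D = 56.62 kN·m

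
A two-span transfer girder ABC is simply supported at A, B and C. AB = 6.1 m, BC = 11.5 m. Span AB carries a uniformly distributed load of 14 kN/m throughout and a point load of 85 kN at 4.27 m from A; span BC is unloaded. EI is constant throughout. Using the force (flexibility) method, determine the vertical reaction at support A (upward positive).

R_A = 59.24 kN

Take M_B as the redundant. Released structure: two simple spans AB and BC with a hinge at B.
Rotations at B on the released spans (each span's end-slope, ×1/EI):
  span AB: UDL 14: wL³/(24EI) = 132.4/EI
  span AB: point load 85 at a = 4.27: Pab(L + a)/(6LEI) = 188.2/EI
  relative rotation θ_0 = (320.6 + 0)/EI = 320.6/EI
A unit hogging moment at B produces rotation L₁/(3EI) + L₂/(3EI) = 5.867/EI.
Slope continuity at B: θ_0 = M_B·5.867/EI, so M_B = 320.6/5.867 = 54.65 kN·m (hogging).
Span AB, ΣM about A with M_B applied at B: R_B^{AB}·6.1 = 623.4 + 54.65, so R_B^{AB} = 111.2 kN and R_A = 170.4 − 111.2 = 59.24 kN.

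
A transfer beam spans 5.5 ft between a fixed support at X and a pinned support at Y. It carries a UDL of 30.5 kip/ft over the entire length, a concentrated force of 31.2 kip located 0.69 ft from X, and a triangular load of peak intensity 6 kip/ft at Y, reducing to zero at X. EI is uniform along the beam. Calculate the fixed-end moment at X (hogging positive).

M_X = 143.6 kip·ft

Take the reaction at Y as the redundant and release it; the primary structure is a cantilever fixed at X.
Free-end deflection of the primary structure under the applied loading (downward +):
  UDL 30.5: wL⁴/(8EI) = 3489/EI
  point load 31.2 at a = 0.69: Pa²(3L − a)/(6EI) = 39.14/EI
  triangular load, peak 6 at the free end: 11w₀L⁴/(120EI) = 503.3/EI
  δ_0 = 4031/EI
Tip deflection under a unit load at Y: L³/(3EI) = 55.46/EI.
The prop prevents deflection at Y: R_Y = δ_0/δ_{YY} = 4031/55.46 = 72.69 kip.
Moment equilibrium about X: M_X = Σ(load moments about X) − R_Y·L = 543.3 − 72.69×5.5 = 143.6 kip·ft.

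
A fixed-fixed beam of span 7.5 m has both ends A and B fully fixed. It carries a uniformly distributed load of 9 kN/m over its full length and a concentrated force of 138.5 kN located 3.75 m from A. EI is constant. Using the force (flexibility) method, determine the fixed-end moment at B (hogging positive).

M_B = 172 kN·m

Release both end moments; the primary structure is a simply-supported span AB with redundants M_A and M_B.
End rotations of the released simple span under the applied load (×1/EI):
  at A: UDL 9: wL³/(24EI) = 158.2/EI
  at B: UDL 9: wL³/(24EI) = 158.2/EI
  at A: point load 138.5 at a = 3.75: Pab(L + b)/(6LEI) = 486.9/EI
  at B: point load 138.5 at a = 3.75: Pab(L + a)/(6LEI) = 486.9/EI
  θ_A0 = 645.1/EI,  θ_B0 = 645.1/EI
Flexibility coefficients: a unit moment at one end gives L/(3EI) there and L/(6EI) at the far end, so f₁₁ = f₂₂ = 2.5/EI and f₁₂ = f₂₁ = 1.25/EI.
Compatibility — zero rotation at each built-in end:
  2.5 M_A + 1.25 M_B = 645.1
  1.25 M_A + 2.5 M_B = 645.1
Solving the pair gives M_A = 172 kN·m and M_B = 172 kN·m (hogging).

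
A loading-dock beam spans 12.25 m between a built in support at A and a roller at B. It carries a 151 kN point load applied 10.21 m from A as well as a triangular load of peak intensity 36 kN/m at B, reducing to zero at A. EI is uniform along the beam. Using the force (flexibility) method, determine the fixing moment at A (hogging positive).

Take the reaction at B as the redundant and release it; the primary structure is a cantilever fixed at A.
Free-end deflection of the primary structure under the applied loading (downward +):
  point load 151 at a = 10.21: Pa²(3L − a)/(6EI) = 69627/EI
  triangular load, peak 36 at the free end: 11w₀L⁴/(120EI) = 74312/EI
  δ_0 = 143939/EI
Flexibility coefficient — unit upward force at B: δ_{BB} = L³/(3EI) = 612.8/EI.
The prop prevents deflection at B: R_B = δ_0/δ_{BB} = 143939/612.8 = 234.9 kN.
Moment equilibrium about A: M_A = Σ(load moments about A) − R_B·L = 3342 − 234.9×12.25 = 464.9 kN·m.

M_A = 464.9 kN·m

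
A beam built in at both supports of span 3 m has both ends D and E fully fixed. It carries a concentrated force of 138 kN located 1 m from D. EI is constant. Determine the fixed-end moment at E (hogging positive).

Take the two fixed-end moments M_D, M_E as redundants; the released structure is the simple span DE.
End rotations of the released simple span under the applied load (×1/EI):
  at D: point load 138 at a = 1: Pab(L + b)/(6LEI) = 76.67/EI
  at E: point load 138 at a = 1: Pab(L + a)/(6LEI) = 61.33/EI
  θ_D0 = 76.67/EI,  θ_E0 = 61.33/EI
Flexibility coefficients: a unit moment at one end gives L/(3EI) there and L/(6EI) at the far end, so f₁₁ = f₂₂ = 1/EI and f₁₂ = f₂₁ = 0.5/EI.
Compatibility — zero rotation at each built-in end:
  1 M_D + 0.5 M_E = 76.67
  0.5 M_D + 1 M_E = 61.33
Solving the pair gives M_D = 61.33 kN·m and M_E = 30.67 kN·m (hogging).

M_E = 30.67 kN·m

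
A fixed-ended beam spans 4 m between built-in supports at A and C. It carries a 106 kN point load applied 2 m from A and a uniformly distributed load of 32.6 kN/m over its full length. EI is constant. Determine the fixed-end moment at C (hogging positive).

M_C = 96.47 kN·m

Take the two fixed-end moments M_A, M_C as redundants; the released structure is the simple span AC.
Simple-span end rotations at A and C under the given loads:
  at A: point load 106 at a = 2: Pab(L + b)/(6LEI) = 106/EI
  at C: point load 106 at a = 2: Pab(L + a)/(6LEI) = 106/EI
  at A: UDL 32.6: wL³/(24EI) = 86.93/EI
  at C: UDL 32.6: wL³/(24EI) = 86.93/EI
  θ_A0 = 192.9/EI,  θ_C0 = 192.9/EI
Flexibility coefficients: a unit moment at one end gives L/(3EI) there and L/(6EI) at the far end, so f₁₁ = f₂₂ = 1.333/EI and f₁₂ = f₂₁ = 0.6667/EI.
Compatibility — zero rotation at each built-in end:
  1.333 M_A + 0.6667 M_C = 192.9
  0.6667 M_A + 1.333 M_C = 192.9
Solving the pair gives M_A = 96.47 kN·m and M_C = 96.47 kN·m (hogging).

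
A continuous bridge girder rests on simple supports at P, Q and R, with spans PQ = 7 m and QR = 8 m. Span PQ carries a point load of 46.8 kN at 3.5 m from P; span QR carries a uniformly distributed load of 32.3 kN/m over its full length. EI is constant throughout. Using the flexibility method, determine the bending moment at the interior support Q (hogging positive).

M_Q = 166.5 kN·m

Take M_Q as the redundant. Released structure: two simple spans PQ and QR with a hinge at Q.
Rotations at Q on the released spans (each span's end-slope, ×1/EI):
  span PQ: point load 46.8 at a = 3.5: Pab(L + a)/(6LEI) = 143.3/EI
  span QR: UDL 32.3: wL³/(24EI) = 689.1/EI
  relative rotation θ_0 = (143.3 + 689.1)/EI = 832.4/EI
A unit hogging moment at Q produces rotation L₁/(3EI) + L₂/(3EI) = 5/EI.
Slope continuity at Q: θ_0 = M_Q·5/EI, so M_Q = 832.4/5 = 166.5 kN·m (hogging).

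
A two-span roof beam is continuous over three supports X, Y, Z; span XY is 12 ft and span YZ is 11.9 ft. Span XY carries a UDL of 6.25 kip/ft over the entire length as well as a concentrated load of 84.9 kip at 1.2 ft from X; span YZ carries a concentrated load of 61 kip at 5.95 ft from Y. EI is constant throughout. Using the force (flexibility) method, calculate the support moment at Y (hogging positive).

M_Y = 149.6 kip·ft

Take M_Y as the redundant. Released structure: two simple spans XY and YZ with a hinge at Y.
Rotations at Y on the released spans (each span's end-slope, ×1/EI):
  span XY: UDL 6.25: wL³/(24EI) = 450/EI
  span XY: point load 84.9 at a = 1.2: Pab(L + a)/(6LEI) = 201.7/EI
  span YZ: point load 61 at a = 5.95: Pab(L + b)/(6LEI) = 539.9/EI
  relative rotation θ_0 = (651.7 + 539.9)/EI = 1192/EI
A unit hogging moment at Y produces rotation L₁/(3EI) + L₂/(3EI) = 7.967/EI.
Compatibility: M_Y·(L₁+L₂)/(3EI) = θ_0, giving M_Y = 149.6 kip·ft (hogging).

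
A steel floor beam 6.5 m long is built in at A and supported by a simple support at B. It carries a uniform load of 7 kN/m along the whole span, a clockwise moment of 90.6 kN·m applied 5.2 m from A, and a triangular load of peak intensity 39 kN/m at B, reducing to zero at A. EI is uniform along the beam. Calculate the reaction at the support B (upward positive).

R_B = 106.8 kN

Remove the prop at B; the released (primary) structure is a cantilever built in at A.
Free-end deflection of the primary structure under the applied loading (downward +):
  UDL 7: wL⁴/(8EI) = 1562/EI
  clockwise couple 90.6 at a = 5.2: M₀a(2L − a)/(2EI) = 1837/EI
  triangular load, peak 39 at the free end: 11w₀L⁴/(120EI) = 6382/EI
  δ_0 = 9781/EI
Tip deflection under a unit load at B: L³/(3EI) = 91.54/EI.
Compatibility at B: δ_0 − R_B·δ_{BB} = 0, so R_B = 9781/91.54 = 106.8 kN.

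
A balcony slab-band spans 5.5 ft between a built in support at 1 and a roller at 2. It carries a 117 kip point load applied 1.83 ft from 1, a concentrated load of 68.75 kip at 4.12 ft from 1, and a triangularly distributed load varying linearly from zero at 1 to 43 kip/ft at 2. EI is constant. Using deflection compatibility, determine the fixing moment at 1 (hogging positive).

M_1 = 239.4 kip·ft

Remove the prop at 2; the released (primary) structure is a cantilever built in at 1.
Downward deflection at the released point 2 due to the loads:
  point load 117 at a = 1.83: Pa²(3L − a)/(6EI) = 958/EI
  point load 68.75 at a = 4.12: Pa²(3L − a)/(6EI) = 2408/EI
  triangular load, peak 43 at the free end: 11w₀L⁴/(120EI) = 3607/EI
  δ_0 = 6973/EI
Flexibility coefficient — unit upward force at 2: δ_{22} = L³/(3EI) = 55.46/EI.
The prop prevents deflection at 2: R_2 = δ_0/δ_{22} = 6973/55.46 = 125.7 kip.
Moment equilibrium about 1: M_1 = Σ(load moments about 1) − R_2·L = 930.9 − 125.7×5.5 = 239.4 kip·ft.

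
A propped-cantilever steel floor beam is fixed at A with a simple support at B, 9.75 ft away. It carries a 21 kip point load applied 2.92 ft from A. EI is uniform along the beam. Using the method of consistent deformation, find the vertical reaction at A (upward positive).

R_A = 18.46 kip

Choose R_B as the redundant. The primary structure is the cantilever fixed at A.
Deflection at B on the released cantilever, summing each load's contribution:
  point load 21 at a = 2.92: Pa²(3L − a)/(6EI) = 785.8/EI
Tip deflection under a unit load at B: L³/(3EI) = 309/EI.
Compatibility at B: δ_0 − R_B·δ_{BB} = 0, so R_B = 785.8/309 = 2.543 kip.
Vertical equilibrium: R_A = ΣP − R_B = 21 − 2.543 = 18.46 kip.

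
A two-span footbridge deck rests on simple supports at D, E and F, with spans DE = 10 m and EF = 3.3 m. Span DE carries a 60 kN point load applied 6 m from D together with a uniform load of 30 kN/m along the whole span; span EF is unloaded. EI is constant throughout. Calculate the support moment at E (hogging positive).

M_E = 368.6 kN·m

Release continuity at E by inserting a hinge; the redundant is the internal moment M_E. The primary structure is two simply-supported spans DE and EF.
End slopes at the hinge E, treating each span as simply supported:
  span DE: point load 60 at a = 6: Pab(L + a)/(6LEI) = 384/EI
  span DE: UDL 30: wL³/(24EI) = 1250/EI
  relative rotation θ_0 = (1634 + 0)/EI = 1634/EI
A unit hogging moment at E produces rotation L₁/(3EI) + L₂/(3EI) = 4.433/EI.
Compatibility: M_E·(L₁+L₂)/(3EI) = θ_0, giving M_E = 368.6 kN·m (hogging).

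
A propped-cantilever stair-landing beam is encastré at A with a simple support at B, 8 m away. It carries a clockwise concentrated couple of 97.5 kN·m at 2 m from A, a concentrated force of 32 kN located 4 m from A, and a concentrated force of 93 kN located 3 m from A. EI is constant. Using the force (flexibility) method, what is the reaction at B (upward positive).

Release the roller at B. Primary structure: cantilever fixed at A.
Primary-structure tip deflection at B by superposition:
  clockwise couple 97.5 at a = 2: M₀a(2L − a)/(2EI) = 1365/EI
  point load 32 at a = 4: Pa²(3L − a)/(6EI) = 1707/EI
  point load 93 at a = 3: Pa²(3L − a)/(6EI) = 2930/EI
  δ_0 = 6001/EI
Flexibility coefficient — unit upward force at B: δ_{BB} = L³/(3EI) = 170.7/EI.
Compatibility at B: δ_0 − R_B·δ_{BB} = 0, so R_B = 6001/170.7 = 35.16 kN.

R_B = 35.16 kN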